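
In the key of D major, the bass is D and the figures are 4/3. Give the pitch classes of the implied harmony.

The written figures 4/3 are shorthand for 6/4/3: the 6 is implied.
A third above D in this key is F#.
A fourth above D in this key is G.
A sixth above D in this key is B.
Together with the bass D, this spells G major seventh in second inversion.

D, F#, G, B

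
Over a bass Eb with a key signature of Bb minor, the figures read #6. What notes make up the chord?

Eb, Gb, C#

The written figures #6 are shorthand for 6/3: the 3 is implied.
A third above Eb in this key is Gb.
A sixth above Eb in this key is C, raised to C# by the sharp.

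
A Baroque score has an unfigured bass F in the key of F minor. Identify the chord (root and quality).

F minor

An unfigured bass indicates a triad in root position.
In root position the bass is the root, so the root is F.
The chord tones are F, Ab, C, giving F minor.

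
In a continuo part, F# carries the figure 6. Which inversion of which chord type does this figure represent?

6 is shorthand for 6/3.
Intervals of 6/3 above the bass form a triad; the bass is the third, so this is first inversion.

triad, first inversion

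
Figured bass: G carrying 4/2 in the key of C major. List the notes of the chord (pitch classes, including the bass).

G, A, C, E

The written figures 4/2 are shorthand for 6/4/2: the 6 is implied.
A second above G in this key is A.
A fourth above G in this key is C.
A sixth above G in this key is E.
Together with the bass G, this spells A minor seventh in third inversion.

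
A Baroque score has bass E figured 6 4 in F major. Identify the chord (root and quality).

The figures 6 4 indicate a triad in second inversion.
In second inversion the root lies a fourth above the bass: a fourth above E in F major is A.
The chord tones are E, A, C, giving A minor.

A minor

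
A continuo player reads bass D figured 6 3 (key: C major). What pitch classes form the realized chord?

A third above D in this key is F.
A sixth above D in this key is B.
Together with the bass D, this spells B diminished in first inversion.

D, F, B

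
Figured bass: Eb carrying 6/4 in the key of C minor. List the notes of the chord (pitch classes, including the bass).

Eb, Ab, C

A fourth above Eb in this key is Ab.
A sixth above Eb in this key is C.
Together with the bass Eb, this spells Ab major in second inversion.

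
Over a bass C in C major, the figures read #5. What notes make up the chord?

C, E, G#

The written figures #5 are shorthand for 5/3: the 3 is implied.
A third above C in this key is E.
A fifth above C in this key is G, raised to G# by the sharp.
Together with the bass C, this spells C augmented in root position.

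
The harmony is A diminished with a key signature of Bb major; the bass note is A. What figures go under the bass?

no figures

A is the root of A diminished, so the chord is in root position.
A triad in root position is figured 5/3, conventionally abbreviated (no figures — root-position triad).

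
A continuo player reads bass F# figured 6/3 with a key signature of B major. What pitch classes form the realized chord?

A third above F# in this key is A#.
A sixth above F# in this key is D#.
Together with the bass F#, this spells D# minor in first inversion.

F#, A#, D#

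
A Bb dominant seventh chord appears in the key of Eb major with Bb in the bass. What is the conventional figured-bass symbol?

7

Bb is the root of Bb dominant seventh, so the chord is in root position.
A seventh chord in root position is figured 7/5/3, conventionally abbreviated 7.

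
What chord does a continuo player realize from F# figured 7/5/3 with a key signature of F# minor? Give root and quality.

The figures 7/5/3 indicate a seventh chord in root position.
In root position the bass is the root, so the root is F#.
The chord tones are F#, A, C#, E, giving F# minor seventh.

F# minor seventh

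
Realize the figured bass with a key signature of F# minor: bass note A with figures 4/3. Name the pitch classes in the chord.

The written figures 4/3 are shorthand for 6/4/3: the 6 is implied.
A third above A in this key is C#.
A fourth above A in this key is D.
A sixth above A in this key is F#.
Together with the bass A, this spells D major seventh in second inversion.

A, C#, D, F#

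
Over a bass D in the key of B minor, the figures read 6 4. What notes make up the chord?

D, G, B

A fourth above D in this key is G.
A sixth above D in this key is B.
Together with the bass D, this spells G major in second inversion.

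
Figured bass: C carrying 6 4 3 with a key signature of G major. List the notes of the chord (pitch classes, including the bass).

A third above C in this key is E.
A fourth above C in this key is F#.
A sixth above C in this key is A.
Together with the bass C, this spells F# half-diminished seventh in second inversion.

C, E, F#, A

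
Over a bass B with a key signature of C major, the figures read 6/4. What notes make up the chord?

A fourth above B in this key is E.
A sixth above B in this key is G.
Together with the bass B, this spells E minor in second inversion.

B, E, G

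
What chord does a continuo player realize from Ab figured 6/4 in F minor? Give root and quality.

The figures 6/4 indicate a triad in second inversion.
In second inversion the root lies a fourth above the bass: a fourth above Ab in F minor is Db.
The chord tones are Ab, Db, F, giving Db major.

Db major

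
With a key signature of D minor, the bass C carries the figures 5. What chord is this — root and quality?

C major

The figures 5 indicate a triad in root position.
In root position the bass is the root, so the root is C.
The chord tones are C, E, G, giving C major.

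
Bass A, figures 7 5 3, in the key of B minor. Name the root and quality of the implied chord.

A dominant seventh

The figures 7 5 3 indicate a seventh chord in root position.
In root position the bass is the root, so the root is A.
The chord tones are A, C#, E, G, giving A dominant seventh.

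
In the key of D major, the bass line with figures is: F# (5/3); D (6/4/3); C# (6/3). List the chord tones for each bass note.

F# (5/3): F#, A, C#.
D (6/4/3): D, F#, G, B.
C# (6/3): C#, E, A.

F#, A, C# | D, F#, G, B | C#, E, A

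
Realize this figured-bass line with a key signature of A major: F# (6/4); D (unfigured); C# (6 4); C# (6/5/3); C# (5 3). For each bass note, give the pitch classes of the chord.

F#, B, D | D, F#, A | C#, F#, A | C#, E, G#, A | C#, E, G#

F# (6/4): F#, B, D.
D (5/3): D, F#, A.
C# (6/4): C#, F#, A.
C# (6/5/3): C#, E, G#, A.
C# (5/3): C#, E, G#.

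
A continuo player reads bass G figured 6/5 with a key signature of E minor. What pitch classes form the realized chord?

The written figures 6/5 are shorthand for 6/5/3: the 3 is implied.
A third above G in this key is B.
A fifth above G in this key is D.
A sixth above G in this key is E.
Together with the bass G, this spells E minor seventh in first inversion.

G, B, D, E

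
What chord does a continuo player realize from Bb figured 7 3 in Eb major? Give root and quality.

Bb dominant seventh

The figures 7 3 indicate a seventh chord in root position.
In root position the bass is the root, so the root is Bb.
The chord tones are Bb, D, F, Ab, giving Bb dominant seventh.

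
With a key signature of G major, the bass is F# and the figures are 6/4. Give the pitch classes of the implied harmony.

A fourth above F# in this key is B.
A sixth above F# in this key is D.
Together with the bass F#, this spells B minor in second inversion.

F#, B, D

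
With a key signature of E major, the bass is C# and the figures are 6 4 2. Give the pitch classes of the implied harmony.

C#, D#, F#, A

A second above C# in this key is D#.
A fourth above C# in this key is F#.
A sixth above C# in this key is A.
Together with the bass C#, this spells D# half-diminished seventh in third inversion.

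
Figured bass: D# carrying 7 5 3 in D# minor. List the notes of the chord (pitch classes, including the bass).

D#, F#, A#, C#

A third above D# in this key is F#.
A fifth above D# in this key is A#.
A seventh above D# in this key is C#.
Together with the bass D#, this spells D# minor seventh in root position.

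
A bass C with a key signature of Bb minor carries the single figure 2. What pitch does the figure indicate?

Db

Counting 1 letter step above C lands on D; in Bb minor, that letter is Db.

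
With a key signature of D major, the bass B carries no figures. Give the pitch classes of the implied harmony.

An unfigured bass implies 5/3.
A third above B in this key is D.
A fifth above B in this key is F#.
Together with the bass B, this spells B minor in root position.

B, D, F#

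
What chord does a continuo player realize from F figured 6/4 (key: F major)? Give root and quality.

The figures 6/4 indicate a triad in second inversion.
In second inversion the root lies a fourth above the bass: a fourth above F in F major is Bb.
The chord tones are F, Bb, D, giving Bb major.

Bb major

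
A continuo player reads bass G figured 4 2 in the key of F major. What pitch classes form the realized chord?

G, A, C, E

The written figures 4 2 are shorthand for 6/4/2: the 6 is implied.
A second above G in this key is A.
A fourth above G in this key is C.
A sixth above G in this key is E.
Together with the bass G, this spells A minor seventh in third inversion.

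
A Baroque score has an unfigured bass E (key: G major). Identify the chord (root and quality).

E minor

An unfigured bass indicates a triad in root position.
In root position the bass is the root, so the root is E.
The chord tones are E, G, B, giving E minor.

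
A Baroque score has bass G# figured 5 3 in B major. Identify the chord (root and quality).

G# minor

The figures 5 3 indicate a triad in root position.
In root position the bass is the root, so the root is G#.
The chord tones are G#, B, D#, giving G# minor.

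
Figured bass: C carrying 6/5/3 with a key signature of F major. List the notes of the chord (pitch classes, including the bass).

C, E, G, A

A third above C in this key is E.
A fifth above C in this key is G.
A sixth above C in this key is A.
Together with the bass C, this spells A minor seventh in first inversion.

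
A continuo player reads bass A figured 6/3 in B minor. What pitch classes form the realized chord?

A, C#, F#

A third above A in this key is C#.
A sixth above A in this key is F#.
Together with the bass A, this spells F# minor in first inversion.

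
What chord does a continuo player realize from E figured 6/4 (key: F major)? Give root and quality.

A minor

The figures 6/4 indicate a triad in second inversion.
In second inversion the root lies a fourth above the bass: a fourth above E in F major is A.
The chord tones are E, A, C, giving A minor.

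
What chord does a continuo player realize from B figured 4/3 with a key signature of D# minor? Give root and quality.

The figures 4/3 indicate a seventh chord in second inversion.
In second inversion the root lies a fourth above the bass: a fourth above B in D# minor is E#.
The chord tones are B, D#, E#, G#, giving E# half-diminished seventh.

E# half-diminished seventh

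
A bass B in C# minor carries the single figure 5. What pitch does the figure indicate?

F#

Counting 4 letter steps above B lands on F; in C# minor, that letter is F#.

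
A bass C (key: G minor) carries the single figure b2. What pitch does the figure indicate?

Db

Counting 1 letter step above C lands on D; in G minor, that letter is D.
The b2 figure lowers it a semitone, giving Db.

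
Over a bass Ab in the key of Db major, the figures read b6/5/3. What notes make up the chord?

Ab, C, Eb, Fb

A third above Ab in this key is C.
A fifth above Ab in this key is Eb.
A sixth above Ab in this key is F, lowered to Fb by the flat.
Together with the bass Ab, this spells Fb augmented major seventh in first inversion.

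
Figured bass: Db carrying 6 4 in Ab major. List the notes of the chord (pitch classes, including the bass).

A fourth above Db in this key is G.
A sixth above Db in this key is Bb.
Together with the bass Db, this spells G diminished in second inversion.

Db, G, Bb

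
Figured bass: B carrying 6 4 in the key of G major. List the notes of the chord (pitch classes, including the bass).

A fourth above B in this key is E.
A sixth above B in this key is G.
Together with the bass B, this spells E minor in second inversion.

B, E, G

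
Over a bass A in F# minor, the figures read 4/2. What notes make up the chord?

A, B, D, F#

The written figures 4/2 are shorthand for 6/4/2: the 6 is implied.
A second above A in this key is B.
A fourth above A in this key is D.
A sixth above A in this key is F#.
Together with the bass A, this spells B minor seventh in third inversion.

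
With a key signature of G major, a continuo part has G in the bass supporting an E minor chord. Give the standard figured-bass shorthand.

G is the third of E minor, so the chord is in first inversion.
A triad in first inversion is figured 6/3, conventionally abbreviated 6.

6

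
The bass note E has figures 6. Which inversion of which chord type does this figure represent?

6 is shorthand for 6/3.
Intervals of 6/3 above the bass form a triad; the bass is the third, so this is first inversion.

triad, first inversion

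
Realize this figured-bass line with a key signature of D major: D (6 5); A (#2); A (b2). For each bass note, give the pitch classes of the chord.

D (6/5/3): D, F#, A, B.
A (6/4/#2): A, B#, D, F#.
A (6/4/b2): A, Bb, D, F#.

D, F#, A, B | A, B#, D, F# | A, Bb, D, F#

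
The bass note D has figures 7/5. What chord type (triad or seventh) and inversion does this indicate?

7/5 is shorthand for 7/5/3.
Intervals of 7/5/3 above the bass form a seventh chord; the bass is the root, so this is root position.

seventh chord, root position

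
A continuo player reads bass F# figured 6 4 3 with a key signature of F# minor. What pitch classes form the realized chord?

F#, A, B, D

A third above F# in this key is A.
A fourth above F# in this key is B.
A sixth above F# in this key is D.
Together with the bass F#, this spells B minor seventh in second inversion.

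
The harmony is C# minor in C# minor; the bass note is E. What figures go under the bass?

6

E is the third of C# minor, so the chord is in first inversion.
A triad in first inversion is figured 6/3, conventionally abbreviated 6.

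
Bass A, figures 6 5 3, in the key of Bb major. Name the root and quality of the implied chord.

The figures 6 5 3 indicate a seventh chord in first inversion.
In first inversion the root lies a sixth above the bass: a sixth above A in Bb major is F.
The chord tones are A, C, Eb, F, giving F dominant seventh.

F dominant seventh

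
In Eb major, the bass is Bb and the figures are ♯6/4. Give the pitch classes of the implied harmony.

A fourth above Bb in this key is Eb.
A sixth above Bb in this key is G, raised to G# by the sharp.

Bb, Eb, G#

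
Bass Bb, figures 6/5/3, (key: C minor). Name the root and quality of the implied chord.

G minor seventh

The figures 6/5/3 indicate a seventh chord in first inversion.
In first inversion the root lies a sixth above the bass: a sixth above Bb in C minor is G.
The chord tones are Bb, D, F, G, giving G minor seventh.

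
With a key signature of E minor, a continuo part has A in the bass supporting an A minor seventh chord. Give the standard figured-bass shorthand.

7

A is the root of A minor seventh, so the chord is in root position.
A seventh chord in root position is figured 7/5/3, conventionally abbreviated 7.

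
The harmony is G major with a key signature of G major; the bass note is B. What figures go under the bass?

B is the third of G major, so the chord is in first inversion.
A triad in first inversion is figured 6/3, conventionally abbreviated 6.

6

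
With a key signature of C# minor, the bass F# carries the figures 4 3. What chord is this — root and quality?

B dominant seventh

The figures 4 3 indicate a seventh chord in second inversion.
In second inversion the root lies a fourth above the bass: a fourth above F# in C# minor is B.
The chord tones are F#, A, B, D#, giving B dominant seventh.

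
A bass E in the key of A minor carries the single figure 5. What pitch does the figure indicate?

Counting 4 letter steps above E lands on B; in A minor, that letter is B.

B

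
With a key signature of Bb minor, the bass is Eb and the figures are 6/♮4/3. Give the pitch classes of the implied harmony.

Eb, Gb, A, C

A third above Eb in this key is Gb.
A fourth above Eb in this key is Ab, made natural (A) by the ♮ figure.
A sixth above Eb in this key is C.
Together with the bass Eb, this spells A diminished seventh in second inversion.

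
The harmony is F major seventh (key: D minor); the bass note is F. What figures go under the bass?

7

F is the root of F major seventh, so the chord is in root position.
A seventh chord in root position is figured 7/5/3, conventionally abbreviated 7.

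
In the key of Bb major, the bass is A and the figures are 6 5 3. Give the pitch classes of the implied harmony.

A third above A in this key is C.
A fifth above A in this key is Eb.
A sixth above A in this key is F.
Together with the bass A, this spells F dominant seventh in first inversion.

A, C, Eb, F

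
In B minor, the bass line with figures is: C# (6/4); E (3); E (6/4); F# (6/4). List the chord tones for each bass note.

C# (6/4): C#, F#, A.
E (5/3): E, G, B.
E (6/4): E, A, C#.
F# (6/4): F#, B, D.

C#, F#, A | E, G, B | E, A, C# | F#, B, D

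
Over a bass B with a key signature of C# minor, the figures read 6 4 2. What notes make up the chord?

A second above B in this key is C#.
A fourth above B in this key is E.
A sixth above B in this key is G#.
Together with the bass B, this spells C# minor seventh in third inversion.

B, C#, E, G#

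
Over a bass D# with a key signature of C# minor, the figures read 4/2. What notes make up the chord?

The written figures 4/2 are shorthand for 6/4/2: the 6 is implied.
A second above D# in this key is E.
A fourth above D# in this key is G#.
A sixth above D# in this key is B.
Together with the bass D#, this spells E major seventh in third inversion.

D#, E, G#, B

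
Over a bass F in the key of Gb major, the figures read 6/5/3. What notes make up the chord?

F, Ab, Cb, Db

A third above F in this key is Ab.
A fifth above F in this key is Cb.
A sixth above F in this key is Db.
Together with the bass F, this spells Db dominant seventh in first inversion.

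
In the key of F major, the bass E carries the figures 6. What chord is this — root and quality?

The figures 6 indicate a triad in first inversion.
In first inversion the root lies a sixth above the bass: a sixth above E in F major is C.
The chord tones are E, G, C, giving C major.

C major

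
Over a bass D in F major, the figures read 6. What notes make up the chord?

The written figures 6 are shorthand for 6/3: the 3 is implied.
A third above D in this key is F.
A sixth above D in this key is Bb.
Together with the bass D, this spells Bb major in first inversion.

D, F, Bb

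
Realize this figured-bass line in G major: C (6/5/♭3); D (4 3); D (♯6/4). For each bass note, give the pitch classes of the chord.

C (6/5/b3): C, Eb, G, A.
D (6/4/3): D, F#, G, B.
D (#6/4): D, G, B#.

C, Eb, G, A | D, F#, G, B | D, G, B#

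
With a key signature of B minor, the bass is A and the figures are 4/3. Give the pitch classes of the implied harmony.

The written figures 4/3 are shorthand for 6/4/3: the 6 is implied.
A third above A in this key is C#.
A fourth above A in this key is D.
A sixth above A in this key is F#.
Together with the bass A, this spells D major seventh in second inversion.

A, C#, D, F#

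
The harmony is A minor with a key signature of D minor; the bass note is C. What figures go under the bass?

C is the third of A minor, so the chord is in first inversion.
A triad in first inversion is figured 6/3, conventionally abbreviated 6.

6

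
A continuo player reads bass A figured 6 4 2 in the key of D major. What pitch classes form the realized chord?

A second above A in this key is B.
A fourth above A in this key is D.
A sixth above A in this key is F#.
Together with the bass A, this spells B minor seventh in third inversion.

A, B, D, F#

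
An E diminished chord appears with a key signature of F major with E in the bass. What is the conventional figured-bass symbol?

E is the root of E diminished, so the chord is in root position.
A triad in root position is figured 5/3, conventionally abbreviated (no figures — root-position triad).

no figures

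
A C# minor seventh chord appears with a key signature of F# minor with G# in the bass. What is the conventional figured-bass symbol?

4/3

G# is the fifth of C# minor seventh, so the chord is in second inversion.
A seventh chord in second inversion is figured 6/4/3, conventionally abbreviated 4/3.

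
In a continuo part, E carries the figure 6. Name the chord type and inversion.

6 is shorthand for 6/3.
Intervals of 6/3 above the bass form a triad; the bass is the third, so this is first inversion.

triad, first inversion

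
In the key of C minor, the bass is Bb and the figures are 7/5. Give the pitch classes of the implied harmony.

The written figures 7/5 are shorthand for 7/5/3: the 3 is implied.
A third above Bb in this key is D.
A fifth above Bb in this key is F.
A seventh above Bb in this key is Ab.
Together with the bass Bb, this spells Bb dominant seventh in root position.

Bb, D, F, Ab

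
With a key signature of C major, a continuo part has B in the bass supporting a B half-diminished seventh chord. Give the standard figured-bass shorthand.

7

B is the root of B half-diminished seventh, so the chord is in root position.
A seventh chord in root position is figured 7/5/3, conventionally abbreviated 7.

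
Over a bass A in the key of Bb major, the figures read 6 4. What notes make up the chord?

A fourth above A in this key is D.
A sixth above A in this key is F.
Together with the bass A, this spells D minor in second inversion.

A, D, F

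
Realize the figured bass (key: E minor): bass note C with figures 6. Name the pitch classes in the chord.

The written figures 6 are shorthand for 6/3: the 3 is implied.
A third above C in this key is E.
A sixth above C in this key is A.
Together with the bass C, this spells A minor in first inversion.

C, E, A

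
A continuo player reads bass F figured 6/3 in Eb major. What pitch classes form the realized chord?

A third above F in this key is Ab.
A sixth above F in this key is D.
Together with the bass F, this spells D diminished in first inversion.

F, Ab, D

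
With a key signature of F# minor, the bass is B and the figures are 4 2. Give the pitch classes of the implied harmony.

The written figures 4 2 are shorthand for 6/4/2: the 6 is implied.
A second above B in this key is C#.
A fourth above B in this key is E.
A sixth above B in this key is G#.
Together with the bass B, this spells C# minor seventh in third inversion.

B, C#, E, G#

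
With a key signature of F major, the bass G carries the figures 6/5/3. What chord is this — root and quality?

E half-diminished seventh

The figures 6/5/3 indicate a seventh chord in first inversion.
In first inversion the root lies a sixth above the bass: a sixth above G in F major is E.
The chord tones are G, Bb, D, E, giving E half-diminished seventh.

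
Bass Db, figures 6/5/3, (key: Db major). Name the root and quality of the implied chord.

The figures 6/5/3 indicate a seventh chord in first inversion.
In first inversion the root lies a sixth above the bass: a sixth above Db in Db major is Bb.
The chord tones are Db, F, Ab, Bb, giving Bb minor seventh.

Bb minor seventh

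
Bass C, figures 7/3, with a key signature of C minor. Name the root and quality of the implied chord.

C minor seventh

The figures 7/3 indicate a seventh chord in root position.
In root position the bass is the root, so the root is C.
The chord tones are C, Eb, G, Bb, giving C minor seventh.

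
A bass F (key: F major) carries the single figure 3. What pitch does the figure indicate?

Counting 2 letter steps above F lands on A; in F major, that letter is A.

A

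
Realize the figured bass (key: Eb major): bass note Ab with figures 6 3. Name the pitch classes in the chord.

A third above Ab in this key is C.
A sixth above Ab in this key is F.
Together with the bass Ab, this spells F minor in first inversion.

Ab, C, F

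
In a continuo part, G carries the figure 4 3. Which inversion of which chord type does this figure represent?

4 3 is shorthand for 6/4/3.
Intervals of 6/4/3 above the bass form a seventh chord; the bass is the fifth, so this is second inversion.

seventh chord, second inversion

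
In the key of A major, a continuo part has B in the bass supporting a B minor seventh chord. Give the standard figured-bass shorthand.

7

B is the root of B minor seventh, so the chord is in root position.
A seventh chord in root position is figured 7/5/3, conventionally abbreviated 7.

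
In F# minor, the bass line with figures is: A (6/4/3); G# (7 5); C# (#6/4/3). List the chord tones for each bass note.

A, C#, D, F# | G#, B, D, F# | C#, E, F#, A#

A (6/4/3): A, C#, D, F#.
G# (7/5/3): G#, B, D, F#.
C# (#6/4/3): C#, E, F#, A#.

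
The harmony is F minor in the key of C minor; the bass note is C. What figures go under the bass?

6/4

C is the fifth of F minor, so the chord is in second inversion.
A triad in second inversion is figured 6/4, conventionally abbreviated 6/4.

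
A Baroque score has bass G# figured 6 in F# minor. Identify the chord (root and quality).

The figures 6 indicate a triad in first inversion.
In first inversion the root lies a sixth above the bass: a sixth above G# in F# minor is E.
The chord tones are G#, B, E, giving E major.

E major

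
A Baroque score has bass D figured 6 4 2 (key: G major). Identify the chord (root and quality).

E minor seventh

The figures 6 4 2 indicate a seventh chord in third inversion.
In third inversion the root lies a second above the bass: a second above D in G major is E.
The chord tones are D, E, G, B, giving E minor seventh.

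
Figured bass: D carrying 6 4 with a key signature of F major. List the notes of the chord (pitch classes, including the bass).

D, G, Bb

A fourth above D in this key is G.
A sixth above D in this key is Bb.
Together with the bass D, this spells G minor in second inversion.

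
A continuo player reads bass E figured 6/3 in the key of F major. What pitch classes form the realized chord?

A third above E in this key is G.
A sixth above E in this key is C.
Together with the bass E, this spells C major in first inversion.

E, G, C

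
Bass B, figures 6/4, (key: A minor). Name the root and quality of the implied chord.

The figures 6/4 indicate a triad in second inversion.
In second inversion the root lies a fourth above the bass: a fourth above B in A minor is E.
The chord tones are B, E, G, giving E minor.

E minor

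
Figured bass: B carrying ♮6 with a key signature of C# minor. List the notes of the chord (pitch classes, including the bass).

B, D#, G

The written figures ♮6 are shorthand for 6/3: the 3 is implied.
A third above B in this key is D#.
A sixth above B in this key is G#, made natural (G) by the ♮ figure.
Together with the bass B, this spells G augmented in first inversion.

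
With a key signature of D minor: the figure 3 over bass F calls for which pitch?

A

Counting 2 letter steps above F lands on A; in D minor, that letter is A.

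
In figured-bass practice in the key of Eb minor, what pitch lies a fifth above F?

Counting 4 letter steps above F lands on C; in Eb minor, that letter is Cb.

Cb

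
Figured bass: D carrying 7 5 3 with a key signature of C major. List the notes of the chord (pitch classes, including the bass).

D, F, A, C

A third above D in this key is F.
A fifth above D in this key is A.
A seventh above D in this key is C.
Together with the bass D, this spells D minor seventh in root position.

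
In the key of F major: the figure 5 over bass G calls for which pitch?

Counting 4 letter steps above G lands on D; in F major, that letter is D.

D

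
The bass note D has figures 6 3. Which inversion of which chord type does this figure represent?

Intervals of 6/3 above the bass form a triad; the bass is the third, so this is first inversion.

triad, first inversion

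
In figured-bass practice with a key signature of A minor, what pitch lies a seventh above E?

D

Counting 6 letter steps above E lands on D; in A minor, that letter is D.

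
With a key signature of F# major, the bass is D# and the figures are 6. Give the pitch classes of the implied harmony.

The written figures 6 are shorthand for 6/3: the 3 is implied.
A third above D# in this key is F#.
A sixth above D# in this key is B.
Together with the bass D#, this spells B major in first inversion.

D#, F#, B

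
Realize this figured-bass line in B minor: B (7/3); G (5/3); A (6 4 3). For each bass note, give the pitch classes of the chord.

B, D, F#, A | G, B, D | A, C#, D, F#

B (7/5/3): B, D, F#, A.
G (5/3): G, B, D.
A (6/4/3): A, C#, D, F#.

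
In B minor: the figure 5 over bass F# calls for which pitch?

C#

Counting 4 letter steps above F# lands on C; in B minor, that letter is C#.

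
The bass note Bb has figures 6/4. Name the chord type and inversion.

Intervals of 6/4 above the bass form a triad; the bass is the fifth, so this is second inversion.

triad, second inversion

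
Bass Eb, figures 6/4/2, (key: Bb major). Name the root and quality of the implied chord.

The figures 6/4/2 indicate a seventh chord in third inversion.
In third inversion the root lies a second above the bass: a second above Eb in Bb major is F.
The chord tones are Eb, F, A, C, giving F dominant seventh.

F dominant seventh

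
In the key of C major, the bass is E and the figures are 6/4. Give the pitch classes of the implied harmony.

E, A, C

A fourth above E in this key is A.
A sixth above E in this key is C.
Together with the bass E, this spells A minor in second inversion.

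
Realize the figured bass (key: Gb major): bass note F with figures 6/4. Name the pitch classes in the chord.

F, Bb, Db

A fourth above F in this key is Bb.
A sixth above F in this key is Db.
Together with the bass F, this spells Bb minor in second inversion.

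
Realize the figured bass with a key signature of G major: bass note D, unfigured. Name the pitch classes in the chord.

An unfigured bass implies 5/3.
A third above D in this key is F#.
A fifth above D in this key is A.
Together with the bass D, this spells D major in root position.

D, F#, A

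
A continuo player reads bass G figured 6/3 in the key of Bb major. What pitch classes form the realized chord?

G, Bb, Eb

A third above G in this key is Bb.
A sixth above G in this key is Eb.
Together with the bass G, this spells Eb major in first inversion.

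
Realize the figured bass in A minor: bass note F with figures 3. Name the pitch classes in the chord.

The written figures 3 are shorthand for 5/3: the 5 is implied.
A third above F in this key is A.
A fifth above F in this key is C.
Together with the bass F, this spells F major in root position.

F, A, C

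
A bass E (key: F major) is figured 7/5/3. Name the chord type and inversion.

seventh chord, root position

Intervals of 7/5/3 above the bass form a seventh chord; the bass is the root, so this is root position.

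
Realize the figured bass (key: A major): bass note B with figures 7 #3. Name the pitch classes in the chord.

The written figures 7 #3 are shorthand for 7/5/3: the 5 is implied.
A third above B in this key is D, raised to D# by the sharp.
A fifth above B in this key is F#.
A seventh above B in this key is A.
Together with the bass B, this spells B dominant seventh in root position.

B, D#, F#, A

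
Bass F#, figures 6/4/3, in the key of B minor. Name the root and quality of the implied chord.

The figures 6/4/3 indicate a seventh chord in second inversion.
In second inversion the root lies a fourth above the bass: a fourth above F# in B minor is B.
The chord tones are F#, A, B, D, giving B minor seventh.

B minor seventh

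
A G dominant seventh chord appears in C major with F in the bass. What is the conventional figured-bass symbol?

F is the seventh of G dominant seventh, so the chord is in third inversion.
A seventh chord in third inversion is figured 6/4/2, conventionally abbreviated 4/2.

4/2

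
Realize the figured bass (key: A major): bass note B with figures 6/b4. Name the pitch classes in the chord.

B, Eb, G#

A fourth above B in this key is E, lowered to Eb by the flat.
A sixth above B in this key is G#.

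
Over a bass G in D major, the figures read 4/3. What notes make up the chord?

G, B, C#, E

The written figures 4/3 are shorthand for 6/4/3: the 6 is implied.
A third above G in this key is B.
A fourth above G in this key is C#.
A sixth above G in this key is E.
Together with the bass G, this spells C# half-diminished seventh in second inversion.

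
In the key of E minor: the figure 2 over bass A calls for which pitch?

B

Counting 1 letter step above A lands on B; in E minor, that letter is B.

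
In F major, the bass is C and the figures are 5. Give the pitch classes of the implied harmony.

C, E, G

The written figures 5 are shorthand for 5/3: the 3 is implied.
A third above C in this key is E.
A fifth above C in this key is G.
Together with the bass C, this spells C major in root position.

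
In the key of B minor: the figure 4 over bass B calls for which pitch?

Counting 3 letter steps above B lands on E; in B minor, that letter is E.

E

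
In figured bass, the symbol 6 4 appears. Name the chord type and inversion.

triad, second inversion

Intervals of 6/4 above the bass form a triad; the bass is the fifth, so this is second inversion.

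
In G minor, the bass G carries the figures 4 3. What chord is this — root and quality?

C minor seventh

The figures 4 3 indicate a seventh chord in second inversion.
In second inversion the root lies a fourth above the bass: a fourth above G in G minor is C.
The chord tones are G, Bb, C, Eb, giving C minor seventh.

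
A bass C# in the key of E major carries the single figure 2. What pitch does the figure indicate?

Counting 1 letter step above C# lands on D; in E major, that letter is D#.

D#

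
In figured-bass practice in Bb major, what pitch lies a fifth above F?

Counting 4 letter steps above F lands on C; in Bb major, that letter is C.

C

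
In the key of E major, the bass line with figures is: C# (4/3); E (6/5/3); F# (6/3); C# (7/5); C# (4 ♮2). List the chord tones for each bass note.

C# (6/4/3): C#, E, F#, A.
E (6/5/3): E, G#, B, C#.
F# (6/3): F#, A, D#.
C# (7/5/3): C#, E, G#, B.
C# (6/4/♮2): C#, D, F#, A.

C#, E, F#, A | E, G#, B, C# | F#, A, D# | C#, E, G#, B | C#, D, F#, A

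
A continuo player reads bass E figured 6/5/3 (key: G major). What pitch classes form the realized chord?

E, G, B, C

A third above E in this key is G.
A fifth above E in this key is B.
A sixth above E in this key is C.
Together with the bass E, this spells C major seventh in first inversion.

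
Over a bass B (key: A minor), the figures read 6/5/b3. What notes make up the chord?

B, Db, F, G

A third above B in this key is D, lowered to Db by the flat.
A fifth above B in this key is F.
A sixth above B in this key is G.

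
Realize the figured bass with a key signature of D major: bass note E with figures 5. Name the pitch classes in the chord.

E, G, B

The written figures 5 are shorthand for 5/3: the 3 is implied.
A third above E in this key is G.
A fifth above E in this key is B.
Together with the bass E, this spells E minor in root position.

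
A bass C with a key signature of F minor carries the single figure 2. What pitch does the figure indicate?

Db

Counting 1 letter step above C lands on D; in F minor, that letter is Db.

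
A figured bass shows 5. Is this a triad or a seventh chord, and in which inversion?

triad, root position

5 is shorthand for 5/3.
Intervals of 5/3 above the bass form a triad; the bass is the root, so this is root position.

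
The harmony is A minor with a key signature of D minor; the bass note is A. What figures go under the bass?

no figures

A is the root of A minor, so the chord is in root position.
A triad in root position is figured 5/3, conventionally abbreviated (no figures — root-position triad).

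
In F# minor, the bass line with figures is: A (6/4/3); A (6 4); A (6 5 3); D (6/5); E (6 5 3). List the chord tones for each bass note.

A, C#, D, F# | A, D, F# | A, C#, E, F# | D, F#, A, B | E, G#, B, C#

A (6/4/3): A, C#, D, F#.
A (6/4): A, D, F#.
A (6/5/3): A, C#, E, F#.
D (6/5/3): D, F#, A, B.
E (6/5/3): E, G#, B, C#.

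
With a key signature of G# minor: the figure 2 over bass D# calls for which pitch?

Counting 1 letter step above D# lands on E; in G# minor, that letter is E.

E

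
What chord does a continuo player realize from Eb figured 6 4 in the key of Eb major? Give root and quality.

Ab major

The figures 6 4 indicate a triad in second inversion.
In second inversion the root lies a fourth above the bass: a fourth above Eb in Eb major is Ab.
The chord tones are Eb, Ab, C, giving Ab major.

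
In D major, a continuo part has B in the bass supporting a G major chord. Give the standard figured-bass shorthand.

6

B is the third of G major, so the chord is in first inversion.
A triad in first inversion is figured 6/3, conventionally abbreviated 6.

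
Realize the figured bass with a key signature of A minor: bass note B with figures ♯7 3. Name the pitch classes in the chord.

The written figures ♯7 3 are shorthand for 7/5/3: the 5 is implied.
A third above B in this key is D.
A fifth above B in this key is F.
A seventh above B in this key is A, raised to A# by the sharp.

B, D, F, A#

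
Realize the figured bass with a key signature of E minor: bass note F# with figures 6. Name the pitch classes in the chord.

The written figures 6 are shorthand for 6/3: the 3 is implied.
A third above F# in this key is A.
A sixth above F# in this key is D.
Together with the bass F#, this spells D major in first inversion.

F#, A, D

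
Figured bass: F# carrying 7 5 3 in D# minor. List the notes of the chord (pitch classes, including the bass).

A third above F# in this key is A#.
A fifth above F# in this key is C#.
A seventh above F# in this key is E#.
Together with the bass F#, this spells F# major seventh in root position.

F#, A#, C#, E#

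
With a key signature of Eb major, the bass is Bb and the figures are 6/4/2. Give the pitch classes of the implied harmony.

A second above Bb in this key is C.
A fourth above Bb in this key is Eb.
A sixth above Bb in this key is G.
Together with the bass Bb, this spells C minor seventh in third inversion.

Bb, C, Eb, G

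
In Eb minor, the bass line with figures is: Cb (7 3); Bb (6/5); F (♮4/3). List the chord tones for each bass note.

Cb, Eb, Gb, Bb | Bb, Db, F, Gb | F, Ab, B, Db

Cb (7/5/3): Cb, Eb, Gb, Bb.
Bb (6/5/3): Bb, Db, F, Gb.
F (6/♮4/3): F, Ab, B, Db.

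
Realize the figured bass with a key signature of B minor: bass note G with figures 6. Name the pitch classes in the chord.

G, B, E

The written figures 6 are shorthand for 6/3: the 3 is implied.
A third above G in this key is B.
A sixth above G in this key is E.
Together with the bass G, this spells E minor in first inversion.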